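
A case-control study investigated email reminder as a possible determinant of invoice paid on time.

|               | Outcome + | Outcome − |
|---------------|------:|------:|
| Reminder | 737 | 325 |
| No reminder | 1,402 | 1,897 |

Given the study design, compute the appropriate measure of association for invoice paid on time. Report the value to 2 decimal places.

3.07

Cells: a = 737, b = 325, c = 1402, d = 1897.
This is a case-control study: participants were sampled on outcome status, so risks in the source population cannot be estimated directly — relative risk is not valid here. The odds ratio is the appropriate measure.
OR = (a·d)/(b·c) = (737 × 1897) / (325 × 1402) = 1398089 / 455650 = 3.06834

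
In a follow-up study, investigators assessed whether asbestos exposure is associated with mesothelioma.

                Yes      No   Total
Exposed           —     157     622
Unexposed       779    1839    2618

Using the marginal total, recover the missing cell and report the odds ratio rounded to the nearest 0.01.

6.99

The missing cell is in the exposed row: 622 − 157 = 465.
So a = 465, b = 157, c = 779, d = 1839.
OR = (a·d)/(b·c) = (465 × 1839) / (157 × 779) = 855135 / 122303 = 6.99194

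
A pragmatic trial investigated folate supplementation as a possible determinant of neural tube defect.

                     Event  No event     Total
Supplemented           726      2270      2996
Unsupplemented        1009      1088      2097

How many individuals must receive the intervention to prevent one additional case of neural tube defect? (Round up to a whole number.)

5

Risk in treated group = 726/2996 = 0.24232; risk in control = 1009/2097 = 0.48116.
Absolute risk reduction = 0.48116 − 0.24232 = 0.23884
NNT = 1 / ARR = 1 / 0.23884 = 4.187 → round up → 5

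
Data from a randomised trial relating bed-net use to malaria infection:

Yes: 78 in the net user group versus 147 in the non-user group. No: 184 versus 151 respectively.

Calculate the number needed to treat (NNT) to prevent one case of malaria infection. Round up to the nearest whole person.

6

Risk in treated group = 78/262 = 0.29771; risk in control = 147/298 = 0.49329.
Absolute risk reduction = 0.49329 − 0.29771 = 0.19558
NNT = 1 / ARR = 1 / 0.19558 = 5.113 → round up → 6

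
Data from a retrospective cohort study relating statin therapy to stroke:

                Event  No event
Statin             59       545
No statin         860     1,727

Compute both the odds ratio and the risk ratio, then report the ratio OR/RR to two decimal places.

0.74

Cells: a = 59, b = 545, c = 860, d = 1727.
OR = (59·1727)/(545·860) = 101893/468700 = 0.21739
Risk in exposed = 59/604 = 0.09768; risk in unexposed = 860/2587 = 0.33243; RR = 0.29384
OR/RR = 0.21739 / 0.29384 = 0.73984
The outcome is not rare, so the OR lies further from 1 than the RR.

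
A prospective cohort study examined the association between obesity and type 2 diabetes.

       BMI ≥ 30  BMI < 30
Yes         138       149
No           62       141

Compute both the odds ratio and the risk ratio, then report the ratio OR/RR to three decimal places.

1.568

Reading the table with exposure as columns: a = 138 (BMI ≥ 30, case), b = 62 (BMI ≥ 30, non-case), c = 149 (BMI < 30, case), d = 141.
OR = (138·141)/(62·149) = 19458/9238 = 2.10630
Risk in exposed = 138/200 = 0.69000; risk in unexposed = 149/290 = 0.51379; RR = 1.34295
OR/RR = 2.10630 / 1.34295 = 1.56841
The outcome is not rare, so the OR lies further from 1 than the RR.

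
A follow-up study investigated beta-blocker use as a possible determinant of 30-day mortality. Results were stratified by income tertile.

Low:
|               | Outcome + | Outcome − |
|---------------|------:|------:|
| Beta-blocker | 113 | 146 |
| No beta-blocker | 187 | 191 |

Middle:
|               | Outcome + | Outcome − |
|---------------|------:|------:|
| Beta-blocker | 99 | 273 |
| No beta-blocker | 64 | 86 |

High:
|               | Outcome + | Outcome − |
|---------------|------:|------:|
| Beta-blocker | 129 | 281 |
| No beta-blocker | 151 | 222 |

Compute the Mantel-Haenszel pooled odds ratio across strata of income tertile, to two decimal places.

OR_MH = Σ(aᵢdᵢ/nᵢ) / Σ(bᵢcᵢ/nᵢ), where nᵢ is the stratum total.
Stratum 1 (Low): n = 637; a·d/n = 113·191/637 = 33.8823; b·c/n = 146·187/637 = 42.8603
Stratum 2 (Middle): n = 522; a·d/n = 99·86/522 = 16.3103; b·c/n = 273·64/522 = 33.4713
Stratum 3 (High): n = 783; a·d/n = 129·222/783 = 36.5747; b·c/n = 281·151/783 = 54.1903
OR_MH = (33.8823 + 16.3103 + 36.5747) / (42.8603 + 33.4713 + 54.1903) = 86.7673 / 130.5218 = 0.66477

0.66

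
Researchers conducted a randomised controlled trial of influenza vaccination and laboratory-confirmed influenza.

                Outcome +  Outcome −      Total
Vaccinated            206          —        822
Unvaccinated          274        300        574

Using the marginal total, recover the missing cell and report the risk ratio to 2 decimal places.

0.52

The missing cell is in the exposed row: 822 − 206 = 616.
So a = 206, b = 616, c = 274, d = 300.
RR = [a/(a+b)] / [c/(c+d)] = (206/822) / (274/574) = 0.25061/0.47735 = 0.52500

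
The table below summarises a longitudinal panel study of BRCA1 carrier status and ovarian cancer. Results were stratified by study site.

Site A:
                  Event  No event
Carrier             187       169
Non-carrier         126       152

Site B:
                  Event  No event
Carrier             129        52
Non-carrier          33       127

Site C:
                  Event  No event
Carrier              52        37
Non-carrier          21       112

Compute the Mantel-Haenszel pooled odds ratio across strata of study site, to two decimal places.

OR_MH = Σ(aᵢdᵢ/nᵢ) / Σ(bᵢcᵢ/nᵢ), where nᵢ is the stratum total.
Stratum 1 (Site A): n = 634; a·d/n = 187·152/634 = 44.8328; b·c/n = 169·126/634 = 33.5868
Stratum 2 (Site B): n = 341; a·d/n = 129·127/341 = 48.0440; b·c/n = 52·33/341 = 5.0323
Stratum 3 (Site C): n = 222; a·d/n = 52·112/222 = 26.2342; b·c/n = 37·21/222 = 3.5000
OR_MH = (44.8328 + 48.0440 + 26.2342) / (33.5868 + 5.0323 + 3.5000) = 119.1110 / 42.1190 = 2.82796

2.83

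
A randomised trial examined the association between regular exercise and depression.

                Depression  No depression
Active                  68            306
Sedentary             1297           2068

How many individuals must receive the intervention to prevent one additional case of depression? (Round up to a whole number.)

5

Risk in treated group = 68/374 = 0.18182; risk in control = 1297/3365 = 0.38544.
Absolute risk reduction = 0.38544 − 0.18182 = 0.20362
NNT = 1 / ARR = 1 / 0.20362 = 4.911 → round up → 5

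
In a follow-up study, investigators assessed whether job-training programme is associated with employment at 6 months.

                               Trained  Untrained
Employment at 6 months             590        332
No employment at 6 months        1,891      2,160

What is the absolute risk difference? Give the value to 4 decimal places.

Reading the table with exposure as columns: a = 590 (Trained, case), b = 1891 (Trained, non-case), c = 332 (Untrained, case), d = 2160.
Risk in exposed = 590/2481 = 0.237807; risk in unexposed = 332/2492 = 0.133226.
Risk difference = 0.237807 − 0.133226 = 0.104581

0.1046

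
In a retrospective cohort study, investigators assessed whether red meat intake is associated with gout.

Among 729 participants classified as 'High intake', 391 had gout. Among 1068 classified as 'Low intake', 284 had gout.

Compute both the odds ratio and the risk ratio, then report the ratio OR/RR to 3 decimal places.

From the description: a = 391, b = 338, c = 284, d = 784.
OR = (391·784)/(338·284) = 306544/95992 = 3.19343
Risk in exposed = 391/729 = 0.53635; risk in unexposed = 284/1068 = 0.26592; RR = 2.01698
OR/RR = 3.19343 / 2.01698 = 1.58327
The outcome is not rare, so the OR lies further from 1 than the RR.

1.583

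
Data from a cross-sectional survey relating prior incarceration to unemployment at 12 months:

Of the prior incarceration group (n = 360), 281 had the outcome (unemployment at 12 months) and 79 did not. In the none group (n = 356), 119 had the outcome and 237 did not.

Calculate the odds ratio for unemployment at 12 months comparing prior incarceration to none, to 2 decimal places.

7.08

From the description: a = 281, b = 79, c = 119, d = 237.
OR = (a·d)/(b·c) = (281 × 237) / (79 × 119) = 66597 / 9401 = 7.08403
The odds of unemployment at 12 months are about 7.08 times as high in the prior incarceration group.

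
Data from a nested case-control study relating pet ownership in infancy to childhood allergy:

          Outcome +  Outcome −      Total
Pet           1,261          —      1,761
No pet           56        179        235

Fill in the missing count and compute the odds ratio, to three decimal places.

8.061

The missing cell is in the exposed row: 1761 − 1261 = 500.
So a = 1261, b = 500, c = 56, d = 179.
OR = (a·d)/(b·c) = (1261 × 179) / (500 × 56) = 225719 / 28000 = 8.06139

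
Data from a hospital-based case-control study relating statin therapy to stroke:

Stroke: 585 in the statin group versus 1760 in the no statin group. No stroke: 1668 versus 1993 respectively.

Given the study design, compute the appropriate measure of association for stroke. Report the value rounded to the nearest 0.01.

0.40

From the description: a = 585, b = 1668, c = 1760, d = 1993.
This is a hospital-based case-control study: participants were sampled on outcome status, so risks in the source population cannot be estimated directly — relative risk is not valid here. The odds ratio is the appropriate measure.
OR = (a·d)/(b·c) = (585 × 1993) / (1668 × 1760) = 1165905 / 2935680 = 0.39715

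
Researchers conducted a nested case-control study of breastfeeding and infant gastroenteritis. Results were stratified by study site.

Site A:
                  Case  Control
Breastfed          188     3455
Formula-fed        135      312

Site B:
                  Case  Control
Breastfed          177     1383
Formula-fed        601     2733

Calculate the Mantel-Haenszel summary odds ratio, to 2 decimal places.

OR_MH = Σ(aᵢdᵢ/nᵢ) / Σ(bᵢcᵢ/nᵢ), where nᵢ is the stratum total.
Stratum 1 (Site A): n = 4090; a·d/n = 188·312/4090 = 14.3413; b·c/n = 3455·135/4090 = 114.0403
Stratum 2 (Site B): n = 4894; a·d/n = 177·2733/4894 = 98.8437; b·c/n = 1383·601/4894 = 169.8371
OR_MH = (14.3413 + 98.8437) / (114.0403 + 169.8371) = 113.1850 / 283.8775 = 0.39871

0.40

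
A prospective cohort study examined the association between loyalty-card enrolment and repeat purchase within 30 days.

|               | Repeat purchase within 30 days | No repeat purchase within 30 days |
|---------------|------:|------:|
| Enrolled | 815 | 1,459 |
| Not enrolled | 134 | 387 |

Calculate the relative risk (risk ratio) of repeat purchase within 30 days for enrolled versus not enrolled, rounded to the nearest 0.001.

1.393

Cells: a = 815, b = 1459, c = 134, d = 387.
Risk in exposed = 815/2274 = 0.35840; risk in unexposed = 134/521 = 0.25720.
RR = 0.35840 / 0.25720 = 1.39348
The risk among the exposed is 1.39 times that among the unexposed.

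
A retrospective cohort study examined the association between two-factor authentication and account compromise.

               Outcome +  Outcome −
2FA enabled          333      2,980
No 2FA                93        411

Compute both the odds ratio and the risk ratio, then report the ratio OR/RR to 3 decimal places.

0.907

Cells: a = 333, b = 2980, c = 93, d = 411.
OR = (333·411)/(2980·93) = 136863/277140 = 0.49384
Risk in exposed = 333/3313 = 0.10051; risk in unexposed = 93/504 = 0.18452; RR = 0.54472
OR/RR = 0.49384 / 0.54472 = 0.90660
The outcome is not rare, so the OR lies further from 1 than the RR.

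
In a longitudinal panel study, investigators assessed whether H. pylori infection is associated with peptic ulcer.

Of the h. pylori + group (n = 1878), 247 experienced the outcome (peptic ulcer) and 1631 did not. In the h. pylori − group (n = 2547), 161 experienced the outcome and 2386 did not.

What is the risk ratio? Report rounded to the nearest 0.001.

2.081

From the description: a = 247, b = 1631, c = 161, d = 2386.
Risk in exposed = 247/1878 = 0.13152; risk in unexposed = 161/2547 = 0.06321.
RR = 0.13152 / 0.06321 = 2.08068
The risk among the exposed is 2.08 times that among the unexposed.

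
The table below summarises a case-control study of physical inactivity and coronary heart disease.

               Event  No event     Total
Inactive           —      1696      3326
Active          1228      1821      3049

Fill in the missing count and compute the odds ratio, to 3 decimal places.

1.425

The missing cell is in the exposed row: 3326 − 1696 = 1630.
So a = 1630, b = 1696, c = 1228, d = 1821.
OR = (a·d)/(b·c) = (1630 × 1821) / (1696 × 1228) = 2968230 / 2082688 = 1.42519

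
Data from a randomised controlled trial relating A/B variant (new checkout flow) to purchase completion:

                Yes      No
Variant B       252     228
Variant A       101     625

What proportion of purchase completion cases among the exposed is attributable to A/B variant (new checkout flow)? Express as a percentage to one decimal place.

Cells: a = 252, b = 228, c = 101, d = 625.
Risk in exposed = 252/480 = 0.52500; risk in unexposed = 101/726 = 0.13912.
RR = 0.52500/0.13912 = 3.77376
AR% = (RR − 1)/RR × 100 = (3.77376 − 1)/3.77376 × 100 = 73.5012%

73.5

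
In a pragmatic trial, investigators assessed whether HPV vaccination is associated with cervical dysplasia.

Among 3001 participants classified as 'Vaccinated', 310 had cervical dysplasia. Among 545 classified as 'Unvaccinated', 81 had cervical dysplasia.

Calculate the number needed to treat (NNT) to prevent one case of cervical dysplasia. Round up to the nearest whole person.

Risk in treated group = 310/3001 = 0.10330; risk in control = 81/545 = 0.14862.
Absolute risk reduction = 0.14862 − 0.10330 = 0.04532
NNT = 1 / ARR = 1 / 0.04532 = 22.063 → round up → 23

23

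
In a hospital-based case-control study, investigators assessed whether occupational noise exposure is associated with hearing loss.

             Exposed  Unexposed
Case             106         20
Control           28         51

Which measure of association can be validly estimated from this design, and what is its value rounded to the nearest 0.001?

Reading the table with exposure as columns: a = 106 (Exposed, case), b = 28 (Exposed, non-case), c = 20 (Unexposed, case), d = 51.
This is a hospital-based case-control study: participants were sampled on outcome status, so risks in the source population cannot be estimated directly — relative risk is not valid here. The odds ratio is the appropriate measure.
OR = (a·d)/(b·c) = (106 × 51) / (28 × 20) = 5406 / 560 = 9.65357

9.654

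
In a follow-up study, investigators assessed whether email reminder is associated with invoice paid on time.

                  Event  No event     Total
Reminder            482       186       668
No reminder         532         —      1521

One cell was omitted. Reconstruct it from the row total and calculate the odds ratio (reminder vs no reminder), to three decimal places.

The missing cell is in the unexposed row: 1521 − 532 = 989.
So a = 482, b = 186, c = 532, d = 989.
OR = (a·d)/(b·c) = (482 × 989) / (186 × 532) = 476698 / 98952 = 4.81747

4.817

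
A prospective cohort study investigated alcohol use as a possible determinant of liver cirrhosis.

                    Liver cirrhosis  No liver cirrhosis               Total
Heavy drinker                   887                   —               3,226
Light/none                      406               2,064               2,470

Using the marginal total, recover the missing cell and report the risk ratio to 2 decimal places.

The missing cell is in the exposed row: 3226 − 887 = 2339.
So a = 887, b = 2339, c = 406, d = 2064.
RR = [a/(a+b)] / [c/(c+d)] = (887/3226) / (406/2470) = 0.27495/0.16437 = 1.67275

1.67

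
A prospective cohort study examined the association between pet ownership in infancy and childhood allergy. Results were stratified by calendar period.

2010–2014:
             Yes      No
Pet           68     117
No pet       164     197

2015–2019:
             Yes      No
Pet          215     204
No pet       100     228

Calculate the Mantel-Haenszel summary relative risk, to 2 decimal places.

RR_MH = Σ(aᵢ·n₀ᵢ/nᵢ) / Σ(cᵢ·n₁ᵢ/nᵢ), with n₁ᵢ = aᵢ+bᵢ (exposed), n₀ᵢ = cᵢ+dᵢ (unexposed), nᵢ = n₁ᵢ+n₀ᵢ.
Stratum 1 (2010–2014): n₁ = 185, n₀ = 361, n = 546; a·n₀/n = 68·361/546 = 44.9597; c·n₁/n = 164·185/546 = 55.5678
Stratum 2 (2015–2019): n₁ = 419, n₀ = 328, n = 747; a·n₀/n = 215·328/747 = 94.4043; c·n₁/n = 100·419/747 = 56.0910
RR_MH = (44.9597 + 94.4043) / (55.5678 + 56.0910) = 139.3640 / 111.6588 = 1.24812

1.25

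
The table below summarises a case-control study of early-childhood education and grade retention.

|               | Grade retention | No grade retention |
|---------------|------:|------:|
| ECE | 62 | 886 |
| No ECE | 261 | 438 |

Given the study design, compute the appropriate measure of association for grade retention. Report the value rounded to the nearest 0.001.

Cells: a = 62, b = 886, c = 261, d = 438.
This is a case-control study: participants were sampled on outcome status, so risks in the source population cannot be estimated directly — relative risk is not valid here. The odds ratio is the appropriate measure.
OR = (a·d)/(b·c) = (62 × 438) / (886 × 261) = 27156 / 231246 = 0.11743

0.117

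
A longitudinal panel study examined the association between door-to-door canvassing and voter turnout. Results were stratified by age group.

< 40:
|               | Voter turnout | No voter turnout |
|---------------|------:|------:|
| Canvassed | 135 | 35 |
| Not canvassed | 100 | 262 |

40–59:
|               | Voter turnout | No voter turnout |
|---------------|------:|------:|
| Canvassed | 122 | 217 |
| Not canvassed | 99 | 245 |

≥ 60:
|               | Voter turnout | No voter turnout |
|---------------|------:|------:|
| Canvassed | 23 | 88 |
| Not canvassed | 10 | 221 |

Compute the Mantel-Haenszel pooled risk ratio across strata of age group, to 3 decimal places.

2.002

RR_MH = Σ(aᵢ·n₀ᵢ/nᵢ) / Σ(cᵢ·n₁ᵢ/nᵢ), with n₁ᵢ = aᵢ+bᵢ (exposed), n₀ᵢ = cᵢ+dᵢ (unexposed), nᵢ = n₁ᵢ+n₀ᵢ.
Stratum 1 (< 40): n₁ = 170, n₀ = 362, n = 532; a·n₀/n = 135·362/532 = 91.8609; c·n₁/n = 100·170/532 = 31.9549
Stratum 2 (40–59): n₁ = 339, n₀ = 344, n = 683; a·n₀/n = 122·344/683 = 61.4466; c·n₁/n = 99·339/683 = 49.1376
Stratum 3 (≥ 60): n₁ = 111, n₀ = 231, n = 342; a·n₀/n = 23·231/342 = 15.5351; c·n₁/n = 10·111/342 = 3.2456
RR_MH = (91.8609 + 61.4466 + 15.5351) / (31.9549 + 49.1376 + 3.2456) = 168.8425 / 84.3381 = 2.00197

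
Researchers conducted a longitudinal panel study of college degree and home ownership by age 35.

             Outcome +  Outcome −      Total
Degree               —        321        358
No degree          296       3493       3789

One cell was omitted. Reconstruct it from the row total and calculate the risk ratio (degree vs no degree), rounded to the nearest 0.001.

1.323

The missing cell is in the exposed row: 358 − 321 = 37.
So a = 37, b = 321, c = 296, d = 3493.
RR = [a/(a+b)] / [c/(c+d)] = (37/358) / (296/3789) = 0.10335/0.07812 = 1.32297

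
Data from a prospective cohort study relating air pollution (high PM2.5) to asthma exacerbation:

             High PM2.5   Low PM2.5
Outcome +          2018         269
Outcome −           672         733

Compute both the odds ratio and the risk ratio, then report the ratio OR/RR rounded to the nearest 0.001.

2.928

Reading the table with exposure as columns: a = 2018 (High PM2.5, case), b = 672 (High PM2.5, non-case), c = 269 (Low PM2.5, case), d = 733.
OR = (2018·733)/(672·269) = 1479194/180768 = 8.18283
Risk in exposed = 2018/2690 = 0.75019; risk in unexposed = 269/1002 = 0.26846; RR = 2.79437
OR/RR = 8.18283 / 2.79437 = 2.92832
The outcome is not rare, so the OR lies further from 1 than the RR.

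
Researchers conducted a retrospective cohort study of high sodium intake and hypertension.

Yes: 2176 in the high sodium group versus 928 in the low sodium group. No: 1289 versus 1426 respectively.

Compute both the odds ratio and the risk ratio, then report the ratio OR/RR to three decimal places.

1.628

From the description: a = 2176, b = 1289, c = 928, d = 1426.
OR = (2176·1426)/(1289·928) = 3102976/1196192 = 2.59405
Risk in exposed = 2176/3465 = 0.62799; risk in unexposed = 928/2354 = 0.39422; RR = 1.59299
OR/RR = 2.59405 / 1.59299 = 1.62841
The outcome is not rare, so the OR lies further from 1 than the RR.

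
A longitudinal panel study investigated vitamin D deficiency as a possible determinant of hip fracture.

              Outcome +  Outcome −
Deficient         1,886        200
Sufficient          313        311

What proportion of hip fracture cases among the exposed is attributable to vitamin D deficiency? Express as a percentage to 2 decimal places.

Cells: a = 1886, b = 200, c = 313, d = 311.
Risk in exposed = 1886/2086 = 0.90412; risk in unexposed = 313/624 = 0.50160.
RR = 0.90412/0.50160 = 1.80247
AR% = (RR − 1)/RR × 100 = (1.80247 − 1)/1.80247 × 100 = 44.5205%

44.52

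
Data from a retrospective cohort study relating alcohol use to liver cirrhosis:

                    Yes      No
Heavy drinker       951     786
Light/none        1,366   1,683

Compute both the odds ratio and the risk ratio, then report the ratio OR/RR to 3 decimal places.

1.220

Cells: a = 951, b = 786, c = 1366, d = 1683.
OR = (951·1683)/(786·1366) = 1600533/1073676 = 1.49070
Risk in exposed = 951/1737 = 0.54750; risk in unexposed = 1366/3049 = 0.44802; RR = 1.22205
OR/RR = 1.49070 / 1.22205 = 1.21984
The outcome is not rare, so the OR lies further from 1 than the RR.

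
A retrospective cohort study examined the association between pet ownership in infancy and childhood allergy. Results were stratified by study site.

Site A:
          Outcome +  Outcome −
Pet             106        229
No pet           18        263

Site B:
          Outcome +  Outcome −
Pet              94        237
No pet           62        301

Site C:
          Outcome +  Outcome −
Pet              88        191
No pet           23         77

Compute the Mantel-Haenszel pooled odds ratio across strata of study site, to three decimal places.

OR_MH = Σ(aᵢdᵢ/nᵢ) / Σ(bᵢcᵢ/nᵢ), where nᵢ is the stratum total.
Stratum 1 (Site A): n = 616; a·d/n = 106·263/616 = 45.2565; b·c/n = 229·18/616 = 6.6916
Stratum 2 (Site B): n = 694; a·d/n = 94·301/694 = 40.7695; b·c/n = 237·62/694 = 21.1729
Stratum 3 (Site C): n = 379; a·d/n = 88·77/379 = 17.8786; b·c/n = 191·23/379 = 11.5910
OR_MH = (45.2565 + 40.7695 + 17.8786) / (6.6916 + 21.1729 + 11.5910) = 103.9046 / 39.4555 = 2.63346

2.633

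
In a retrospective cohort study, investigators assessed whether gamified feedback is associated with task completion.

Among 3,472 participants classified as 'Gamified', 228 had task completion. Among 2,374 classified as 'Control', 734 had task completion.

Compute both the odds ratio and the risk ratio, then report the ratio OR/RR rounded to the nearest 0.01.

From the description: a = 228, b = 3244, c = 734, d = 1640.
OR = (228·1640)/(3244·734) = 373920/2381096 = 0.15704
Risk in exposed = 228/3472 = 0.06567; risk in unexposed = 734/2374 = 0.30918; RR = 0.21239
OR/RR = 0.15704 / 0.21239 = 0.73937
The outcome is not rare, so the OR lies further from 1 than the RR.

0.74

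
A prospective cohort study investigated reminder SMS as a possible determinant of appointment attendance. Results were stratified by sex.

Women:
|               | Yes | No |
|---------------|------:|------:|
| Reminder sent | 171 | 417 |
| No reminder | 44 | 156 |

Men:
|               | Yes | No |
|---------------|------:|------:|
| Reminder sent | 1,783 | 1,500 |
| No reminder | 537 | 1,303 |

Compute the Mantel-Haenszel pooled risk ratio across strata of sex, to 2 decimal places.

1.81

RR_MH = Σ(aᵢ·n₀ᵢ/nᵢ) / Σ(cᵢ·n₁ᵢ/nᵢ), with n₁ᵢ = aᵢ+bᵢ (exposed), n₀ᵢ = cᵢ+dᵢ (unexposed), nᵢ = n₁ᵢ+n₀ᵢ.
Stratum 1 (Women): n₁ = 588, n₀ = 200, n = 788; a·n₀/n = 171·200/788 = 43.4010; c·n₁/n = 44·588/788 = 32.8325
Stratum 2 (Men): n₁ = 3283, n₀ = 1840, n = 5123; a·n₀/n = 1783·1840/5123 = 640.3904; c·n₁/n = 537·3283/5123 = 344.1286
RR_MH = (43.4010 + 640.3904) / (32.8325 + 344.1286) = 683.7914 / 376.9611 = 1.81396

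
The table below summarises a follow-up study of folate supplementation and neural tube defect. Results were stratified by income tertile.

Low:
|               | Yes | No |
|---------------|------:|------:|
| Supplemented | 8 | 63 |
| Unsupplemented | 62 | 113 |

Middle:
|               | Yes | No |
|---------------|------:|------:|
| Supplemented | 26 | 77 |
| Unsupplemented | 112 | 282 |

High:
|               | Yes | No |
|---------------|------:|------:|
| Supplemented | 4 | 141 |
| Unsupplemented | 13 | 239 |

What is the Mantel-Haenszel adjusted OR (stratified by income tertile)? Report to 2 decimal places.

OR_MH = Σ(aᵢdᵢ/nᵢ) / Σ(bᵢcᵢ/nᵢ), where nᵢ is the stratum total.
Stratum 1 (Low): n = 246; a·d/n = 8·113/246 = 3.6748; b·c/n = 63·62/246 = 15.8780
Stratum 2 (Middle): n = 497; a·d/n = 26·282/497 = 14.7525; b·c/n = 77·112/497 = 17.3521
Stratum 3 (High): n = 397; a·d/n = 4·239/397 = 2.4081; b·c/n = 141·13/397 = 4.6171
OR_MH = (3.6748 + 14.7525 + 2.4081) / (15.8780 + 17.3521 + 4.6171) = 20.8354 / 37.8473 = 0.55051

0.55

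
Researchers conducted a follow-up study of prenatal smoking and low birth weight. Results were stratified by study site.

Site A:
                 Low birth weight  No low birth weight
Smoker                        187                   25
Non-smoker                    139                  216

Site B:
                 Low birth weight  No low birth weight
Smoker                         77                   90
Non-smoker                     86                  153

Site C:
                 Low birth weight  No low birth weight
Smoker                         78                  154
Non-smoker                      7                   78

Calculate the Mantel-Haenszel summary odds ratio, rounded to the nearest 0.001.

4.177

OR_MH = Σ(aᵢdᵢ/nᵢ) / Σ(bᵢcᵢ/nᵢ), where nᵢ is the stratum total.
Stratum 1 (Site A): n = 567; a·d/n = 187·216/567 = 71.2381; b·c/n = 25·139/567 = 6.1287
Stratum 2 (Site B): n = 406; a·d/n = 77·153/406 = 29.0172; b·c/n = 90·86/406 = 19.0640
Stratum 3 (Site C): n = 317; a·d/n = 78·78/317 = 19.1924; b·c/n = 154·7/317 = 3.4006
OR_MH = (71.2381 + 29.0172 + 19.1924) / (6.1287 + 19.0640 + 3.4006) = 119.4478 / 28.5934 = 4.17746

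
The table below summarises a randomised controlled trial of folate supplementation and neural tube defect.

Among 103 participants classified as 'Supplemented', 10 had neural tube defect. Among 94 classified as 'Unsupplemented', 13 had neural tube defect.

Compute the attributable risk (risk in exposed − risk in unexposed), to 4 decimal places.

From the description: a = 10, b = 93, c = 13, d = 81.
Risk in exposed = 10/103 = 0.097087; risk in unexposed = 13/94 = 0.138298.
Risk difference = 0.097087 − 0.138298 = -0.041210

-0.0412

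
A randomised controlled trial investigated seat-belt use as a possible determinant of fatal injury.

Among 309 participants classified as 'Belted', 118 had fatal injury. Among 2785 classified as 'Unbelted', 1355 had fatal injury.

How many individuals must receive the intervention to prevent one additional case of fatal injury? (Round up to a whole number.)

10

Risk in treated group = 118/309 = 0.38188; risk in control = 1355/2785 = 0.48654.
Absolute risk reduction = 0.48654 − 0.38188 = 0.10466
NNT = 1 / ARR = 1 / 0.10466 = 9.555 → round up → 10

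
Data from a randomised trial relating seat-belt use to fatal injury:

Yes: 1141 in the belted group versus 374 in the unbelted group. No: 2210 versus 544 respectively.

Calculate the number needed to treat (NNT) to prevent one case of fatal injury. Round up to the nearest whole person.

15

Risk in treated group = 1141/3351 = 0.34050; risk in control = 374/918 = 0.40741.
Absolute risk reduction = 0.40741 − 0.34050 = 0.06691
NNT = 1 / ARR = 1 / 0.06691 = 14.945 → round up → 15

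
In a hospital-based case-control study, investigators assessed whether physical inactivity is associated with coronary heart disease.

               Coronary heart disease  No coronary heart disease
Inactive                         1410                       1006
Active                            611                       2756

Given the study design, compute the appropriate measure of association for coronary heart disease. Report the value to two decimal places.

6.32

Cells: a = 1410, b = 1006, c = 611, d = 2756.
This is a hospital-based case-control study: participants were sampled on outcome status, so risks in the source population cannot be estimated directly — relative risk is not valid here. The odds ratio is the appropriate measure.
OR = (a·d)/(b·c) = (1410 × 2756) / (1006 × 611) = 3885960 / 614666 = 6.32207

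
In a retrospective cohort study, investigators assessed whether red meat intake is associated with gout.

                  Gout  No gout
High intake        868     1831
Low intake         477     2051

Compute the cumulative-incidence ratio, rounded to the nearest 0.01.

Cells: a = 868, b = 1831, c = 477, d = 2051.
Risk in exposed = 868/2699 = 0.32160; risk in unexposed = 477/2528 = 0.18869.
RR = 0.32160 / 0.18869 = 1.70442
The risk among the exposed is 1.70 times that among the unexposed.

1.70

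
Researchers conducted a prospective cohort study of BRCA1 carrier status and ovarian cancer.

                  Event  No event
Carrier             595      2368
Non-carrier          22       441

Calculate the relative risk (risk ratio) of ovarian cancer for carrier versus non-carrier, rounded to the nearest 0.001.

4.226

Cells: a = 595, b = 2368, c = 22, d = 441.
Risk in exposed = 595/2963 = 0.20081; risk in unexposed = 22/463 = 0.04752.
RR = 0.20081 / 0.04752 = 4.22614
The risk among the exposed is 4.23 times that among the unexposed.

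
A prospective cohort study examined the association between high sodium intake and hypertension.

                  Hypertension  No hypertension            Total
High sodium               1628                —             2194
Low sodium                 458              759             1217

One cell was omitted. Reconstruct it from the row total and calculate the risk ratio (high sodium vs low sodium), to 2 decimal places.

1.97

The missing cell is in the exposed row: 2194 − 1628 = 566.
So a = 1628, b = 566, c = 458, d = 759.
RR = [a/(a+b)] / [c/(c+d)] = (1628/2194) / (458/1217) = 0.74202/0.37634 = 1.97171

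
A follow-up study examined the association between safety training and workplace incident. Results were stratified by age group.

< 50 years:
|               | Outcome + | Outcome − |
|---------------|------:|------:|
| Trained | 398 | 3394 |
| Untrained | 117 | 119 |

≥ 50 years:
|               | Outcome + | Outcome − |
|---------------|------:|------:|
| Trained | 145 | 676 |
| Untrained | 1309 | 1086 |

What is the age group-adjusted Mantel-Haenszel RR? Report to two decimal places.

RR_MH = Σ(aᵢ·n₀ᵢ/nᵢ) / Σ(cᵢ·n₁ᵢ/nᵢ), with n₁ᵢ = aᵢ+bᵢ (exposed), n₀ᵢ = cᵢ+dᵢ (unexposed), nᵢ = n₁ᵢ+n₀ᵢ.
Stratum 1 (< 50 years): n₁ = 3792, n₀ = 236, n = 4028; a·n₀/n = 398·236/4028 = 23.3188; c·n₁/n = 117·3792/4028 = 110.1450
Stratum 2 (≥ 50 years): n₁ = 821, n₀ = 2395, n = 3216; a·n₀/n = 145·2395/3216 = 107.9835; c·n₁/n = 1309·821/3216 = 334.1695
RR_MH = (23.3188 + 107.9835) / (110.1450 + 334.1695) = 131.3023 / 444.3145 = 0.29552

0.30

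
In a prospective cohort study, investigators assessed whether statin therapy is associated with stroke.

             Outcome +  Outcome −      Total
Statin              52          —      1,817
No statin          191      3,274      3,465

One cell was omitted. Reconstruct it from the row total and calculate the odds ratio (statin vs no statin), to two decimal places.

The missing cell is in the exposed row: 1817 − 52 = 1765.
So a = 52, b = 1765, c = 191, d = 3274.
OR = (a·d)/(b·c) = (52 × 3274) / (1765 × 191) = 170248 / 337115 = 0.50501

0.51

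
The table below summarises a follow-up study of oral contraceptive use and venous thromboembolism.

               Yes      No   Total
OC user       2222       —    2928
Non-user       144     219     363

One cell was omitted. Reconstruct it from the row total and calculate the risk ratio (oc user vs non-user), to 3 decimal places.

The missing cell is in the exposed row: 2928 − 2222 = 706.
So a = 2222, b = 706, c = 144, d = 219.
RR = [a/(a+b)] / [c/(c+d)] = (2222/2928) / (144/363) = 0.75888/0.39669 = 1.91301

1.913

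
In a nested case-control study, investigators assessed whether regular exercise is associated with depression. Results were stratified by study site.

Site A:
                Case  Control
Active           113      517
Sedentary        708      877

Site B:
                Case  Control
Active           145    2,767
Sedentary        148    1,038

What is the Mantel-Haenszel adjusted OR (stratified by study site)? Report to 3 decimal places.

OR_MH = Σ(aᵢdᵢ/nᵢ) / Σ(bᵢcᵢ/nᵢ), where nᵢ is the stratum total.
Stratum 1 (Site A): n = 2215; a·d/n = 113·877/2215 = 44.7409; b·c/n = 517·708/2215 = 165.2533
Stratum 2 (Site B): n = 4098; a·d/n = 145·1038/4098 = 36.7277; b·c/n = 2767·148/4098 = 99.9307
OR_MH = (44.7409 + 36.7277) / (165.2533 + 99.9307) = 81.4685 / 265.1840 = 0.30722

0.307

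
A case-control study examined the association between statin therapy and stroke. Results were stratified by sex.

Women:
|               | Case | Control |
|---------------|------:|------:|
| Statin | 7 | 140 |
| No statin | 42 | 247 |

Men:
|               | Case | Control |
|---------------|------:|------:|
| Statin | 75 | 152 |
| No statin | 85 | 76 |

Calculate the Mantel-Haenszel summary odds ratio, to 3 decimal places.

OR_MH = Σ(aᵢdᵢ/nᵢ) / Σ(bᵢcᵢ/nᵢ), where nᵢ is the stratum total.
Stratum 1 (Women): n = 436; a·d/n = 7·247/436 = 3.9656; b·c/n = 140·42/436 = 13.4862
Stratum 2 (Men): n = 388; a·d/n = 75·76/388 = 14.6907; b·c/n = 152·85/388 = 33.2990
OR_MH = (3.9656 + 14.6907) / (13.4862 + 33.2990) = 18.6563 / 46.7852 = 0.39877

0.399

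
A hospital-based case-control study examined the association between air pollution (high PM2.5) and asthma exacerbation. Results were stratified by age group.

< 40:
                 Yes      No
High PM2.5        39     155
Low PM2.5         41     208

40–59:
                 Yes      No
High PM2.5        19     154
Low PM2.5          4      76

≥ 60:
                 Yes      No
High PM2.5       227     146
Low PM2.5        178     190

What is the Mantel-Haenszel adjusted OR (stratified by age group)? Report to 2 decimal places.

1.59

OR_MH = Σ(aᵢdᵢ/nᵢ) / Σ(bᵢcᵢ/nᵢ), where nᵢ is the stratum total.
Stratum 1 (< 40): n = 443; a·d/n = 39·208/443 = 18.3115; b·c/n = 155·41/443 = 14.3454
Stratum 2 (40–59): n = 253; a·d/n = 19·76/253 = 5.7075; b·c/n = 154·4/253 = 2.4348
Stratum 3 (≥ 60): n = 741; a·d/n = 227·190/741 = 58.2051; b·c/n = 146·178/741 = 35.0715
OR_MH = (18.3115 + 5.7075 + 58.2051) / (14.3454 + 2.4348 + 35.0715) = 82.2242 / 51.8517 = 1.58576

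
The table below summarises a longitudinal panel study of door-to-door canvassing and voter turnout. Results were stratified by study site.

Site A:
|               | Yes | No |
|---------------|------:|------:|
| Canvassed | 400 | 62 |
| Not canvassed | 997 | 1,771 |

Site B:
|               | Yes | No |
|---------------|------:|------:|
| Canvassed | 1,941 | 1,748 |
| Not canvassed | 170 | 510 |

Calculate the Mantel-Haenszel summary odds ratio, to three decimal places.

5.116

OR_MH = Σ(aᵢdᵢ/nᵢ) / Σ(bᵢcᵢ/nᵢ), where nᵢ is the stratum total.
Stratum 1 (Site A): n = 3230; a·d/n = 400·1771/3230 = 219.3189; b·c/n = 62·997/3230 = 19.1375
Stratum 2 (Site B): n = 4369; a·d/n = 1941·510/4369 = 226.5759; b·c/n = 1748·170/4369 = 68.0156
OR_MH = (219.3189 + 226.5759) / (19.1375 + 68.0156) = 445.8948 / 87.1530 = 5.11623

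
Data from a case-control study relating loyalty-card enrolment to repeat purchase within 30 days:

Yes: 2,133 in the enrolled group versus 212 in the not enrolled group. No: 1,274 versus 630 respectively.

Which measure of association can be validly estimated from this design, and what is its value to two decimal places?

From the description: a = 2133, b = 1274, c = 212, d = 630.
This is a case-control study: participants were sampled on outcome status, so risks in the source population cannot be estimated directly — relative risk is not valid here. The odds ratio is the appropriate measure.
OR = (a·d)/(b·c) = (2133 × 630) / (1274 × 212) = 1343790 / 270088 = 4.97538

4.98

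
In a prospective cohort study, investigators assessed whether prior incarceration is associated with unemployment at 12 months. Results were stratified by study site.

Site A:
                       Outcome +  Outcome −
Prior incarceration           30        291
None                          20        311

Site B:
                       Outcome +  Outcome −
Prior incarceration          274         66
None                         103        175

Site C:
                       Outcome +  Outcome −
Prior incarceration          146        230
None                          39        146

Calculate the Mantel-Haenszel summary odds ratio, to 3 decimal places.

OR_MH = Σ(aᵢdᵢ/nᵢ) / Σ(bᵢcᵢ/nᵢ), where nᵢ is the stratum total.
Stratum 1 (Site A): n = 652; a·d/n = 30·311/652 = 14.3098; b·c/n = 291·20/652 = 8.9264
Stratum 2 (Site B): n = 618; a·d/n = 274·175/618 = 77.5890; b·c/n = 66·103/618 = 11.0000
Stratum 3 (Site C): n = 561; a·d/n = 146·146/561 = 37.9964; b·c/n = 230·39/561 = 15.9893
OR_MH = (14.3098 + 77.5890 + 37.9964) / (8.9264 + 11.0000 + 15.9893) = 129.8952 / 35.9157 = 3.61667

3.617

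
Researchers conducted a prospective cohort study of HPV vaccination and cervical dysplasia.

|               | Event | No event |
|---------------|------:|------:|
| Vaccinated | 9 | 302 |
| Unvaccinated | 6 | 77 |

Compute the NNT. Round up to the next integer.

24

Risk in treated group = 9/311 = 0.02894; risk in control = 6/83 = 0.07229.
Absolute risk reduction = 0.07229 − 0.02894 = 0.04335
NNT = 1 / ARR = 1 / 0.04335 = 23.068 → round up → 24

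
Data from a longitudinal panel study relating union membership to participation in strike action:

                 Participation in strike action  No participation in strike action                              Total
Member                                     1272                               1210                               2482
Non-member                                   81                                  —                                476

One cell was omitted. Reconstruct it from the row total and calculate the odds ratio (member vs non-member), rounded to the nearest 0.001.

5.126

The missing cell is in the unexposed row: 476 − 81 = 395.
So a = 1272, b = 1210, c = 81, d = 395.
OR = (a·d)/(b·c) = (1272 × 395) / (1210 × 81) = 502440 / 98010 = 5.12642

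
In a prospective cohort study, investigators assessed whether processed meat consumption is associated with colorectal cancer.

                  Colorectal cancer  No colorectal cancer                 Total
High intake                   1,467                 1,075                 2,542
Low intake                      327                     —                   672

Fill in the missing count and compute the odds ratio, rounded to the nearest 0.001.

1.440

The missing cell is in the unexposed row: 672 − 327 = 345.
So a = 1467, b = 1075, c = 327, d = 345.
OR = (a·d)/(b·c) = (1467 × 345) / (1075 × 327) = 506115 / 351525 = 1.43977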